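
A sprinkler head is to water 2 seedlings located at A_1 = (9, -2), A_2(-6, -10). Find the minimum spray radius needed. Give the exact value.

8.5

The smallest circle enclosing two points has them as diameter endpoints.
Centre = midpoint = (1.5, -6); r² = |A_1A_2|²/4 = 289/4 = 72.25.
r = √(72.25) = 8.5.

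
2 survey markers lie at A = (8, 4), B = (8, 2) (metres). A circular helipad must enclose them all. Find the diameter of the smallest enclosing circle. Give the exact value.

2

The smallest circle enclosing two points has them as diameter endpoints.
Centre = midpoint = (8, 3); r² = |AB|²/4 = 4/4 = 1.
Diameter = 2r = 2√1 = 2.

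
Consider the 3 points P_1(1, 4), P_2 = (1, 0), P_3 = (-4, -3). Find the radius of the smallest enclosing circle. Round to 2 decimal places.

Side lengths²: P_1P_2² = 16, P_1P_3² = 74, P_2P_3² = 34.
Since P_1P_3² = 74 ≥ 34 + 16 = 50, the angle opposite P_1P_3 is not acute, so the smallest enclosing circle has P_1P_3 as diameter.
Centre = midpoint of P_1P_3 = (-1.5, 0.5), r² = 74/4 = 18.5.
r = √(18.5) ≈ 4.30.

4.30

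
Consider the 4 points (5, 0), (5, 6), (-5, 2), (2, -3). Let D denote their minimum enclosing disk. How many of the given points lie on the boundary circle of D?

The minimum enclosing circle of a finite set is fixed by two of the points (as a diameter) or three (as a circumcircle).
The minimum enclosing circle is determined by three boundary points: (5, 6), (-5, 2), (2, -3).
Their circumcentre is (8/13, 32/13) with r² = 5365/169.
The farthest remaining point (5, 0) is at distance² 4273/169 ≤ 5365/169.
The points at distance exactly r from the centre are (5, 6), (-5, 2), (2, -3) — 3 points.

3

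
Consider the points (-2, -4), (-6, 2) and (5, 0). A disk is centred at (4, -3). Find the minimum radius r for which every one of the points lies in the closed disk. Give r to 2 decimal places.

11.18

The required radius is the distance from (4, -3) to the farthest point.
Squared distances: 37, 125, 10.
Maximum is 125, attained at (-6, 2).
r = √125 ≈ 11.18.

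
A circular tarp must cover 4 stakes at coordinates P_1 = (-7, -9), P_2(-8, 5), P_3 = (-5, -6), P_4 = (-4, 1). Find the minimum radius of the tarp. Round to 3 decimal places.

The farthest pair is P_1–P_2 with squared distance 197. The circle on this segment as diameter has centre (-7.5, -2) and r² = 197/4 = 49.25.
Check P_3: distance² to centre = 22.25 ≤ 49.25, so it lies inside.
All remaining points lie in this disk, and no smaller disk contains both endpoints, so this is the minimum enclosing circle.
r = √(49.25) ≈ 7.018.

7.018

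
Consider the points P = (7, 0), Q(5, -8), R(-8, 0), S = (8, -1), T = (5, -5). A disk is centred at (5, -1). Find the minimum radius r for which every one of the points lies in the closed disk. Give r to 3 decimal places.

13.038

The required radius is the distance from (5, -1) to the farthest point.
Squared distances: 5, 49, 170, 9, 16.
Maximum is 170, attained at R.
r = √170 ≈ 13.038.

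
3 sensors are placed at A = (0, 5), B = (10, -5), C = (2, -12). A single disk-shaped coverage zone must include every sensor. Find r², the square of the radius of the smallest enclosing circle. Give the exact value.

33109/450

Side lengths²: AB² = 200, AC² = 293, BC² = 113.
Since AC² = 293 < 200 + 113 = 313, the triangle is acute, so the smallest enclosing circle is the circumcircle.
Circumcentre = (47/30, -103/30), r² = 33109/450.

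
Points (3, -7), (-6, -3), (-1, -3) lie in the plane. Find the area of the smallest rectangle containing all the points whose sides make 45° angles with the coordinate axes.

In coordinates u = x + y, v = x − y the rectangle is axis-aligned; the map (x,y)→(u,v) scales areas by 2.
u-values: -4, -9, -4; range = -4 − (-9) = 5.
v-values: 10, -3, 2; range = 10 − (-3) = 13.
Area = (5 × 13) / 2 = 32.5.

32.5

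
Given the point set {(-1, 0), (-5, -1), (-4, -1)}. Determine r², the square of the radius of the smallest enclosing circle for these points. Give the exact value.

Call the three points A, B, C in the order given.
Side lengths²: AB² = 17, AC² = 10, BC² = 1.
Since AB² = 17 ≥ 10 + 1 = 11, the angle opposite AB is not acute, so the smallest enclosing circle has AB as diameter.
Centre = midpoint of AB = (-3, -0.5), r² = 17/4 = 4.25.

4.25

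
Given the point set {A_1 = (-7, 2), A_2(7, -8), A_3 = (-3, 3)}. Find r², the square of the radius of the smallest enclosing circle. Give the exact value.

74

Side lengths²: A_1A_2² = 296, A_1A_3² = 17, A_2A_3² = 221.
Since A_1A_2² = 296 ≥ 221 + 17 = 238, the angle opposite A_1A_2 is not acute, so the smallest enclosing circle has A_1A_2 as diameter.
Centre = midpoint of A_1A_2 = (0, -3), r² = 296/4 = 74.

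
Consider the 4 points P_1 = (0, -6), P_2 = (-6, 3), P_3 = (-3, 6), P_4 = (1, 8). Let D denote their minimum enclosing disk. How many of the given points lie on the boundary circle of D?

A smallest enclosing disk is always determined by at most three of the input points on its boundary.
The farthest pair is P_1–P_4 with squared distance 197. The circle on this segment as diameter has centre (0.5, 1) and r² = 197/4 = 49.25.
Check P_2: distance² to centre = 46.25 ≤ 49.25, so it lies inside.
All remaining points lie in this disk, and no smaller disk contains both endpoints, so this is the minimum enclosing circle.
The points at distance exactly r from the centre are P_1, P_4 — 2 points.

2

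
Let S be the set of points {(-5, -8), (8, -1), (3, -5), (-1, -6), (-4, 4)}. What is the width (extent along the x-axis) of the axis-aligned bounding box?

13

max x = 8, min x = -5, so width = 13.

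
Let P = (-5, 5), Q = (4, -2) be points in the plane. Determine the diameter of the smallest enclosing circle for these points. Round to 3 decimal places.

The smallest circle enclosing two points has them as diameter endpoints.
Centre = midpoint = (-0.5, 1.5); r² = |PQ|²/4 = 130/4 = 32.5.
Diameter = 2r = 2√(32.5) ≈ 11.402.

11.402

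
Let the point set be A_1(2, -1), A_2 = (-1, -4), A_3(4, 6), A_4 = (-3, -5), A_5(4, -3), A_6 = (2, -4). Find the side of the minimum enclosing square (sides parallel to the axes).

11

The bounding box has width 7 and height 11.
An axis-aligned square enclosing the set must have side ≥ max(width, height).
So the minimum side is max(7, 11) = 11.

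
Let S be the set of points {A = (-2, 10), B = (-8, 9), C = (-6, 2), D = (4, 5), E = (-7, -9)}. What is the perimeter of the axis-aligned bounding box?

Width = max x − min x = 4 − (-8) = 12.
Height = max y − min y = 10 − (-9) = 19.
Perimeter = 2(12 + 19) = 62.

62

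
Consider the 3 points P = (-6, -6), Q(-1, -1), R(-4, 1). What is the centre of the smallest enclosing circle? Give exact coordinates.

Side lengths²: PQ² = 50, PR² = 53, QR² = 13.
Since PR² = 53 < 50 + 13 = 63, the triangle is acute, so the smallest enclosing circle is the circumcircle.
Circumcentre = (-4.3, -2.7), r² = 13.78.
Centre = (-4.3, -2.7).

(-4.3, -2.7)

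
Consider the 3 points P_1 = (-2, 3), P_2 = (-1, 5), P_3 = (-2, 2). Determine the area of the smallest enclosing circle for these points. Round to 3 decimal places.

Side lengths²: P_1P_2² = 5, P_1P_3² = 1, P_2P_3² = 10.
Since P_2P_3² = 10 ≥ 5 + 1 = 6, the angle opposite P_2P_3 is not acute, so the smallest enclosing circle has P_2P_3 as diameter.
Centre = midpoint of P_2P_3 = (-1.5, 3.5), r² = 10/4 = 2.5.
Area = π·r² = π·2.5 ≈ 7.854.

7.854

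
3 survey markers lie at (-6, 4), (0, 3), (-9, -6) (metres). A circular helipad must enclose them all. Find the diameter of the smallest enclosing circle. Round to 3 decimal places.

Call the three points A, B, C in the order given.
Side lengths²: AB² = 37, AC² = 109, BC² = 162.
Since BC² = 162 ≥ 109 + 37 = 146, the angle opposite BC is not acute, so the smallest enclosing circle has BC as diameter.
Centre = midpoint of BC = (-4.5, -1.5), r² = 162/4 = 40.5.
Diameter = 2r = 2√(40.5) ≈ 12.728.

12.728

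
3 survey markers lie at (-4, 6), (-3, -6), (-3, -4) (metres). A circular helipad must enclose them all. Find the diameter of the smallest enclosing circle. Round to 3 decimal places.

12.042

Call the three points A, B, C in the order given.
Side lengths²: AB² = 145, AC² = 101, BC² = 4.
Since AB² = 145 ≥ 101 + 4 = 105, the angle opposite AB is not acute, so the smallest enclosing circle has AB as diameter.
Centre = midpoint of AB = (-3.5, 0), r² = 145/4 = 36.25.
Diameter = 2r = 2√(36.25) ≈ 12.042.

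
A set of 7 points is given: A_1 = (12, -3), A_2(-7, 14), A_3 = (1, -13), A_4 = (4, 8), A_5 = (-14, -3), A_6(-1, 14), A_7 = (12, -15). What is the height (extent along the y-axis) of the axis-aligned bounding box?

max y = 14, min y = -15, so height = 29.

29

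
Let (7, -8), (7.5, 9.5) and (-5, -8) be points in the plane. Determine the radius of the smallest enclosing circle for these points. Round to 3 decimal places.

10.753

Call the three points A, B, C in the order given.
Side lengths²: AB² = 306.5, AC² = 144, BC² = 462.5.
Since BC² = 462.5 ≥ 306.5 + 144 = 450.5, the angle opposite BC is not acute, so the smallest enclosing circle has BC as diameter.
Centre = midpoint of BC = (1.25, 0.75), r² = 462.5/4 = 115.625.
r = √(115.625) ≈ 10.753.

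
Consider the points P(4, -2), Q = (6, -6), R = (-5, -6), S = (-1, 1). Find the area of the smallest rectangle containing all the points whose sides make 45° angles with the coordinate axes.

91

In coordinates u = x + y, v = x − y the rectangle is axis-aligned; the map (x,y)→(u,v) scales areas by 2.
u-values: 2, 0, -11, 0; range = 2 − (-11) = 13.
v-values: 6, 12, 1, -2; range = 12 − (-2) = 14.
Area = (13 × 14) / 2 = 91.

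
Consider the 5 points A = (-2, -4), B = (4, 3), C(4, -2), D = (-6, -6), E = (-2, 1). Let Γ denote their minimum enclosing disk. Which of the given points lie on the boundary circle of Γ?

B, D

The farthest pair is B–D with squared distance 181. The circle on this segment as diameter has centre (-1, -1.5) and r² = 181/4 = 45.25.
Check A: distance² to centre = 7.25 ≤ 45.25, so it lies inside.
All remaining points lie in this disk, and no smaller disk contains both endpoints, so this is the minimum enclosing circle.
The points at distance exactly r from the centre are B, D — 2 points.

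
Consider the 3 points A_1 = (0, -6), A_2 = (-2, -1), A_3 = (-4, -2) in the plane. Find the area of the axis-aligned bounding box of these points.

x ranges over [-4, 0], width 4.
y ranges over [-6, -1], height 5.
Area = 4 × 5 = 20.

20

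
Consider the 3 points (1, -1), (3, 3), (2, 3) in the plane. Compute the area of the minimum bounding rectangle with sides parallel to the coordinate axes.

8

x ranges over [1, 3], width 2.
y ranges over [-1, 3], height 4.
Area = 2 × 4 = 8.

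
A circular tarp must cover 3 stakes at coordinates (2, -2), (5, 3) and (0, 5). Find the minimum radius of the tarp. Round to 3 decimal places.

Call the three points A, B, C in the order given.
Side lengths²: AB² = 34, AC² = 53, BC² = 29.
Since AC² = 53 < 34 + 29 = 63, the triangle is acute, so the smallest enclosing circle is the circumcircle.
Circumcentre = (97/62, 103/62), r² = 26129/1922.
r = √(26129/1922) ≈ 3.687.

3.687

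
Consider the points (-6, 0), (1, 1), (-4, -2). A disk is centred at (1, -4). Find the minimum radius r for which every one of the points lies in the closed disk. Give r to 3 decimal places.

The required radius is the distance from (1, -4) to the farthest point.
Squared distances: 65, 25, 29.
Maximum is 65, attained at (-6, 0).
r = √65 ≈ 8.062.

8.062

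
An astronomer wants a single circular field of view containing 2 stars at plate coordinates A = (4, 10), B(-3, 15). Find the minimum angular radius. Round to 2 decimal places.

4.30

The smallest circle enclosing two points has them as diameter endpoints.
Centre = midpoint = (0.5, 12.5); r² = |AB|²/4 = 74/4 = 18.5.
r = √(18.5) ≈ 4.30.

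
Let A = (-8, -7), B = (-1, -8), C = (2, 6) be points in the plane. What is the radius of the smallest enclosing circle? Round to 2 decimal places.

8.20

Side lengths²: AB² = 50, AC² = 269, BC² = 205.
Since AC² = 269 ≥ 205 + 50 = 255, the angle opposite AC is not acute, so the smallest enclosing circle has AC as diameter.
Centre = midpoint of AC = (-3, -0.5), r² = 269/4 = 67.25.
r = √(67.25) ≈ 8.20.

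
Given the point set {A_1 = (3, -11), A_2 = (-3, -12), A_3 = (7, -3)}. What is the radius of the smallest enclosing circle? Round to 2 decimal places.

6.73

Side lengths²: A_1A_2² = 37, A_1A_3² = 80, A_2A_3² = 181.
Since A_2A_3² = 181 ≥ 80 + 37 = 117, the angle opposite A_2A_3 is not acute, so the smallest enclosing circle has A_2A_3 as diameter.
Centre = midpoint of A_2A_3 = (2, -7.5), r² = 181/4 = 45.25.
r = √(45.25) ≈ 6.73.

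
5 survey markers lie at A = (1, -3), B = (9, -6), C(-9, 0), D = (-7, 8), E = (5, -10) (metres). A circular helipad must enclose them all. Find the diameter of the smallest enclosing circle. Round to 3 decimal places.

21.681

A smallest enclosing disk is always determined by at most three of the input points on its boundary.
The minimum enclosing circle is determined by three boundary points: B, D, E.
Their circumcentre is (-0.4, -0.6) with r² = 117.52.
The farthest remaining point C is at distance² 74.32 ≤ 117.52.
Diameter = 2r = 2√(117.52) ≈ 21.681.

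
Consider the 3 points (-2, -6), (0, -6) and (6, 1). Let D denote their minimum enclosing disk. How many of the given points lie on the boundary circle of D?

Call the three points A, B, C in the order given.
Side lengths²: AB² = 4, AC² = 113, BC² = 85.
Since AC² = 113 ≥ 85 + 4 = 89, the angle opposite AC is not acute, so the smallest enclosing circle has AC as diameter.
Centre = midpoint of AC = (2, -2.5), r² = 113/4 = 28.25.
The points at distance exactly r from the centre are (-2, -6), (6, 1) — 2 points.

2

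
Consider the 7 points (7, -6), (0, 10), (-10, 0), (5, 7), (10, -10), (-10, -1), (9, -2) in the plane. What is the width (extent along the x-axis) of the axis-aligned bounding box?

20

max x = 10, min x = -10, so width = 20.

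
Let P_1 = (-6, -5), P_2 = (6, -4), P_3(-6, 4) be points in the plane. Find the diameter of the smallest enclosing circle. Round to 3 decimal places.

14.472

Side lengths²: P_1P_2² = 145, P_1P_3² = 81, P_2P_3² = 208.
Since P_2P_3² = 208 < 145 + 81 = 226, the triangle is acute, so the smallest enclosing circle is the circumcircle.
Circumcentre = (-1/3, -0.5), r² = 1885/36.
Diameter = 2r = 2√(1885/36) ≈ 14.472.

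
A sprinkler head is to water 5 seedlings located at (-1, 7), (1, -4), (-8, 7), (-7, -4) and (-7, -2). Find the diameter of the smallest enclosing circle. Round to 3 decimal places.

14.213

By Welzl's lemma the MEC is supported by two points (diametrically opposite) or three points (on a circumcircle).
The farthest pair is (1, -4)–(-8, 7) with squared distance 202. The circle on this segment as diameter has centre (-3.5, 1.5) and r² = 202/4 = 50.5.
Check (-1, 7): distance² to centre = 36.5 ≤ 50.5, so it lies inside.
All remaining points lie in this disk, and no smaller disk contains both endpoints, so this is the minimum enclosing circle.
Diameter = 2r = 2√(50.5) ≈ 14.213.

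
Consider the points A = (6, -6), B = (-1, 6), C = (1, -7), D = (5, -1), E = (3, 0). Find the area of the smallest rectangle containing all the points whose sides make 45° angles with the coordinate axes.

104.5

In coordinates u = x + y, v = x − y the rectangle is axis-aligned; the map (x,y)→(u,v) scales areas by 2.
u-values: 0, 5, -6, 4, 3; range = 5 − (-6) = 11.
v-values: 12, -7, 8, 6, 3; range = 12 − (-7) = 19.
Area = (11 × 19) / 2 = 104.5.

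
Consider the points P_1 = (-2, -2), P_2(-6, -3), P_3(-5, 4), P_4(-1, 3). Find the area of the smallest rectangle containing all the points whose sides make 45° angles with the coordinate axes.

In coordinates u = x + y, v = x − y the rectangle is axis-aligned; the map (x,y)→(u,v) scales areas by 2.
u-values: -4, -9, -1, 2; range = 2 − (-9) = 11.
v-values: 0, -3, -9, -4; range = 0 − (-9) = 9.
Area = (11 × 9) / 2 = 49.5.

49.5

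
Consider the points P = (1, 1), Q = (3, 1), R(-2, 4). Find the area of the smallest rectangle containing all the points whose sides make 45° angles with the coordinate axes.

In coordinates u = x + y, v = x − y the rectangle is axis-aligned; the map (x,y)→(u,v) scales areas by 2.
u-values: 2, 4, 2; range = 4 − 2 = 2.
v-values: 0, 2, -6; range = 2 − (-6) = 8.
Area = (2 × 8) / 2 = 8.

8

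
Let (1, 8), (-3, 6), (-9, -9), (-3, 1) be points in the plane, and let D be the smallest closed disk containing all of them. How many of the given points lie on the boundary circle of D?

A smallest enclosing disk is always determined by at most three of the input points on its boundary.
The farthest pair is (1, 8)–(-9, -9) with squared distance 389. The circle on this segment as diameter has centre (-4, -0.5) and r² = 389/4 = 97.25.
Check (-3, 6): distance² to centre = 43.25 ≤ 97.25, so it lies inside.
All remaining points lie in this disk, and no smaller disk contains both endpoints, so this is the minimum enclosing circle.
The points at distance exactly r from the centre are (1, 8), (-9, -9) — 2 points.

2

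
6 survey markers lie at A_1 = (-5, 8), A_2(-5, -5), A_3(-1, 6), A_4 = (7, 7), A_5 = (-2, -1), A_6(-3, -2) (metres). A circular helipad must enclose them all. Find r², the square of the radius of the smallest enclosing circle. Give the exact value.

By Welzl's lemma the MEC is supported by two points (diametrically opposite) or three points (on a circumcircle).
The minimum enclosing circle is determined by three boundary points: A_1, A_2, A_4.
Their circumcentre is (0.5, 1.5) with r² = 72.5.
The farthest remaining point A_6 is at distance² 24.5 ≤ 72.5.

72.5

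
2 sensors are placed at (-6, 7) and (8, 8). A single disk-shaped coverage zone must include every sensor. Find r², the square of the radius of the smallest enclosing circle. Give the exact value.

49.25

The smallest circle enclosing two points has them as diameter endpoints.
Centre = midpoint = (1, 7.5); r² = |(-6, 7)−(8, 8)|²/4 = 197/4 = 49.25.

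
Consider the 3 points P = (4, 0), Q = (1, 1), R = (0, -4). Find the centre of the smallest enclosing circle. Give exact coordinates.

(1.75, -1.75)

Side lengths²: PQ² = 10, PR² = 32, QR² = 26.
Since PR² = 32 < 26 + 10 = 36, the triangle is acute, so the smallest enclosing circle is the circumcircle.
Circumcentre = (1.75, -1.75), r² = 8.125.
Centre = (1.75, -1.75).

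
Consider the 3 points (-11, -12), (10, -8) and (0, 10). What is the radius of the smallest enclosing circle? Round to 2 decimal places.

12.95

Call the three points A, B, C in the order given.
Side lengths²: AB² = 457, AC² = 605, BC² = 424.
Since AC² = 605 < 457 + 424 = 881, the triangle is acute, so the smallest enclosing circle is the circumcircle.
Circumcentre = (-71/38, -107/38), r² = 121105/722.
r = √(121105/722) ≈ 12.95.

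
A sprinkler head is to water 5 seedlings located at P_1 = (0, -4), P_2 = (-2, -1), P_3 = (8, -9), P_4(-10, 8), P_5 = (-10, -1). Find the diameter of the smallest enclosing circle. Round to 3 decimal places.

24.759

The minimum enclosing circle of a finite set is fixed by two of the points (as a diameter) or three (as a circumcircle).
The farthest pair is P_3–P_4 with squared distance 613. The circle on this segment as diameter has centre (-1, -0.5) and r² = 613/4 = 153.25.
Check P_1: distance² to centre = 13.25 ≤ 153.25, so it lies inside.
All remaining points lie in this disk, and no smaller disk contains both endpoints, so this is the minimum enclosing circle.
Diameter = 2r = 2√(153.25) ≈ 24.759.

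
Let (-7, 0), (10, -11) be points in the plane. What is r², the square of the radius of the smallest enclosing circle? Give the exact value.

The smallest circle enclosing two points has them as diameter endpoints.
Centre = midpoint = (1.5, -5.5); r² = |(-7, 0)−(10, -11)|²/4 = 410/4 = 102.5.

102.5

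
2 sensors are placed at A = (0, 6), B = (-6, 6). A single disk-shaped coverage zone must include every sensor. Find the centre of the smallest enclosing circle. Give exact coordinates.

(-3, 6)

The smallest circle enclosing two points has them as diameter endpoints.
Centre = midpoint = (-3, 6); r² = |AB|²/4 = 36/4 = 9.
Centre = (-3, 6).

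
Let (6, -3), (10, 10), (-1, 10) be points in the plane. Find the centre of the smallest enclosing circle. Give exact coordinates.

Call the three points A, B, C in the order given.
Side lengths²: AB² = 185, AC² = 218, BC² = 121.
Since AC² = 218 < 185 + 121 = 306, the triangle is acute, so the smallest enclosing circle is the circumcircle.
Circumcentre = (4.5, 119/26), r² = 20165/338.
Centre = (4.5, 119/26).

(4.5, 119/26)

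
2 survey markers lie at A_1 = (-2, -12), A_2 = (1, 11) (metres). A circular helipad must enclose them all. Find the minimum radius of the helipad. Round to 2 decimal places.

The smallest circle enclosing two points has them as diameter endpoints.
Centre = midpoint = (-0.5, -0.5); r² = |A_1A_2|²/4 = 538/4 = 134.5.
r = √(134.5) ≈ 11.60.

11.60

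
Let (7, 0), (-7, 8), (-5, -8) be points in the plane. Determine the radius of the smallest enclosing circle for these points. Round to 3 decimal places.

Call the three points A, B, C in the order given.
Side lengths²: AB² = 260, AC² = 208, BC² = 260.
Since BC² = 260 < 260 + 208 = 468, the triangle is acute, so the smallest enclosing circle is the circumcircle.
Circumcentre = (-2, 0.5), r² = 81.25.
r = √(81.25) ≈ 9.014.

9.014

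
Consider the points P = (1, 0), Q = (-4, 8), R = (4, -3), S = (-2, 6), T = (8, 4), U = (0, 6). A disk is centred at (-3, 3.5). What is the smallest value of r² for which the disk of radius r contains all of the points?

121.25

The required radius is the distance from (-3, 3.5) to the farthest point.
Squared distances: 28.25, 21.25, 91.25, 7.25, 121.25, 15.25.
Maximum is 121.25, attained at T.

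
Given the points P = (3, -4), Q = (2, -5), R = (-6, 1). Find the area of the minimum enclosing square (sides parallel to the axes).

The bounding box has width 9 and height 6.
An axis-aligned square enclosing the set must have side ≥ max(width, height).
So the minimum side is max(9, 6) = 9.
Area = 9² = 81.

81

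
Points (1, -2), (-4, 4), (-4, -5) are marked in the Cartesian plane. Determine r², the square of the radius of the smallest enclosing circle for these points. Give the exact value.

Call the three points A, B, C in the order given.
Side lengths²: AB² = 61, AC² = 34, BC² = 81.
Since BC² = 81 < 61 + 34 = 95, the triangle is acute, so the smallest enclosing circle is the circumcircle.
Circumcentre = (-3.3, -0.5), r² = 20.74.

20.74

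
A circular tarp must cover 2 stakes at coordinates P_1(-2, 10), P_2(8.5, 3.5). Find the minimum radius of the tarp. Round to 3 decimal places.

The smallest circle enclosing two points has them as diameter endpoints.
Centre = midpoint = (3.25, 6.75); r² = |P_1P_2|²/4 = 152.5/4 = 38.125.
r = √(38.125) ≈ 6.175.

6.175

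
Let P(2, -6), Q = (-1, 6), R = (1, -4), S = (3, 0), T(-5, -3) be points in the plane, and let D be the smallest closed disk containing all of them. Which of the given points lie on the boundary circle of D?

P, Q, T

A smallest enclosing disk is always determined by at most three of the input points on its boundary.
The minimum enclosing circle is determined by three boundary points: P, Q, T.
Their circumcentre is (0.42, -0.02) with r² = 38.2568.
The farthest remaining point R is at distance² 16.1768 ≤ 38.2568.
The points at distance exactly r from the centre are P, Q, T — 3 points.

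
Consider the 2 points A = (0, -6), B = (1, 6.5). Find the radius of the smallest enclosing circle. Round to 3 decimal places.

6.270

The smallest circle enclosing two points has them as diameter endpoints.
Centre = midpoint = (0.5, 0.25); r² = |AB|²/4 = 157.25/4 = 39.3125.
r = √(39.3125) ≈ 6.270.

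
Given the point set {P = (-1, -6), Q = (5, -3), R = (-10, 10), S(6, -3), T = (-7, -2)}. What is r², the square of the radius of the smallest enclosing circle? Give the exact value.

By Welzl's lemma the MEC is supported by two points (diametrically opposite) or three points (on a circumcircle).
The farthest pair is R–S with squared distance 425. The circle on this segment as diameter has centre (-2, 3.5) and r² = 425/4 = 106.25.
Check P: distance² to centre = 91.25 ≤ 106.25, so it lies inside.
All remaining points lie in this disk, and no smaller disk contains both endpoints, so this is the minimum enclosing circle.

106.25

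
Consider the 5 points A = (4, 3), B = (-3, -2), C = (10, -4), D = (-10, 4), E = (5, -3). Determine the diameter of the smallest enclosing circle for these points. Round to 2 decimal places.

A smallest enclosing disk is always determined by at most three of the input points on its boundary.
The farthest pair is C–D with squared distance 464. The circle on this segment as diameter has centre (0, 0) and r² = 464/4 = 116.
Check A: distance² to centre = 25 ≤ 116, so it lies inside.
All remaining points lie in this disk, and no smaller disk contains both endpoints, so this is the minimum enclosing circle.
Diameter = 2r = 2√116 ≈ 21.54.

21.54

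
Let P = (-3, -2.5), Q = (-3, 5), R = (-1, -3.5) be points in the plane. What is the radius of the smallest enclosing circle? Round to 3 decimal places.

Side lengths²: PQ² = 56.25, PR² = 5, QR² = 76.25.
Since QR² = 76.25 ≥ 56.25 + 5 = 61.25, the angle opposite QR is not acute, so the smallest enclosing circle has QR as diameter.
Centre = midpoint of QR = (-2, 0.75), r² = 76.25/4 = 19.0625.
r = √(19.0625) ≈ 4.366.

4.366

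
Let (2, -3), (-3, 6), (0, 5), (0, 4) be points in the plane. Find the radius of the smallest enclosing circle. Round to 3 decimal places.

5.148

By Welzl's lemma the MEC is supported by two points (diametrically opposite) or three points (on a circumcircle).
The farthest pair is (2, -3)–(-3, 6) with squared distance 106. The circle on this segment as diameter has centre (-0.5, 1.5) and r² = 106/4 = 26.5.
Check (0, 5): distance² to centre = 12.5 ≤ 26.5, so it lies inside.
All remaining points lie in this disk, and no smaller disk contains both endpoints, so this is the minimum enclosing circle.
r = √(26.5) ≈ 5.148.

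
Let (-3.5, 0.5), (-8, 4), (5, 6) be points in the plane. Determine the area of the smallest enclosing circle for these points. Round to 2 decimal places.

135.87

Call the three points A, B, C in the order given.
Side lengths²: AB² = 32.5, AC² = 102.5, BC² = 173.
Since BC² = 173 ≥ 102.5 + 32.5 = 135, the angle opposite BC is not acute, so the smallest enclosing circle has BC as diameter.
Centre = midpoint of BC = (-1.5, 5), r² = 173/4 = 43.25.
Area = π·r² = π·43.25 ≈ 135.87.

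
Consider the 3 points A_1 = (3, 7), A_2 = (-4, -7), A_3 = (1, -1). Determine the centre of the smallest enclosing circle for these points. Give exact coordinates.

Side lengths²: A_1A_2² = 245, A_1A_3² = 68, A_2A_3² = 61.
Since A_1A_2² = 245 ≥ 68 + 61 = 129, the angle opposite A_1A_2 is not acute, so the smallest enclosing circle has A_1A_2 as diameter.
Centre = midpoint of A_1A_2 = (-0.5, 0), r² = 245/4 = 61.25.
Centre = (-0.5, 0).

(-0.5, 0)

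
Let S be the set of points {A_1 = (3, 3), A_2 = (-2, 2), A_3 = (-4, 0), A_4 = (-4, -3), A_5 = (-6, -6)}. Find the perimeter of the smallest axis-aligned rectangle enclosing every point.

36

Width = max x − min x = 3 − (-6) = 9.
Height = max y − min y = 3 − (-6) = 9.
Perimeter = 2(9 + 9) = 36.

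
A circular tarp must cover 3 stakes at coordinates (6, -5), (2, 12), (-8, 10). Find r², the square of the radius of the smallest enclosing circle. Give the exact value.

Call the three points A, B, C in the order given.
Side lengths²: AB² = 305, AC² = 421, BC² = 104.
Since AC² = 421 ≥ 305 + 104 = 409, the angle opposite AC is not acute, so the smallest enclosing circle has AC as diameter.
Centre = midpoint of AC = (-1, 2.5), r² = 421/4 = 105.25.

105.25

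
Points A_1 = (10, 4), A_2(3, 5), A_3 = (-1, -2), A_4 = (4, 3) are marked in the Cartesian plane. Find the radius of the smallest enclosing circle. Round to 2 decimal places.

A smallest enclosing disk is always determined by at most three of the input points on its boundary.
The farthest pair is A_1–A_3 with squared distance 157. The circle on this segment as diameter has centre (4.5, 1) and r² = 157/4 = 39.25.
Check A_2: distance² to centre = 18.25 ≤ 39.25, so it lies inside.
All remaining points lie in this disk, and no smaller disk contains both endpoints, so this is the minimum enclosing circle.
r = √(39.25) ≈ 6.26.

6.26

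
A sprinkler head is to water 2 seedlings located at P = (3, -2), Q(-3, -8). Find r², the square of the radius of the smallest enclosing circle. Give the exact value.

The smallest circle enclosing two points has them as diameter endpoints.
Centre = midpoint = (0, -5); r² = |PQ|²/4 = 72/4 = 18.

18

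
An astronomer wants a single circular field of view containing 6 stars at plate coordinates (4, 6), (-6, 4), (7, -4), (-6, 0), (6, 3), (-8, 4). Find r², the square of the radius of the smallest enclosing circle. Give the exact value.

72.25

By Welzl's lemma the MEC is supported by two points (diametrically opposite) or three points (on a circumcircle).
The farthest pair is (7, -4)–(-8, 4) with squared distance 289. The circle on this segment as diameter has centre (-0.5, 0) and r² = 289/4 = 72.25.
Check (4, 6): distance² to centre = 56.25 ≤ 72.25, so it lies inside.
All remaining points lie in this disk, and no smaller disk contains both endpoints, so this is the minimum enclosing circle.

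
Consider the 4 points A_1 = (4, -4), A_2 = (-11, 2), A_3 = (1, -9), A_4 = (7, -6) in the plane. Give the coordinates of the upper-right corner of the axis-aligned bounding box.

x-range [-11, 7], y-range [-9, 2].
The upper-right corner is (7, 2).

(7, 2)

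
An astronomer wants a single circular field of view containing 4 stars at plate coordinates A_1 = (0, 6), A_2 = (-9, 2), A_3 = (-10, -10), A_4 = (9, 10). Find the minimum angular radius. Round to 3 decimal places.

13.793

By Welzl's lemma the MEC is supported by two points (diametrically opposite) or three points (on a circumcircle).
The farthest pair is A_3–A_4 with squared distance 761. The circle on this segment as diameter has centre (-0.5, 0) and r² = 761/4 = 190.25.
Check A_1: distance² to centre = 36.25 ≤ 190.25, so it lies inside.
All remaining points lie in this disk, and no smaller disk contains both endpoints, so this is the minimum enclosing circle.
r = √(190.25) ≈ 13.793.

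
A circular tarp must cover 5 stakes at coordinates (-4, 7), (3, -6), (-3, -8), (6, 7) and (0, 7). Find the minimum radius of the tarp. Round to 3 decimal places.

8.766

The minimum enclosing circle of a finite set is fixed by two of the points (as a diameter) or three (as a circumcircle).
The minimum enclosing circle is determined by three boundary points: (-4, 7), (-3, -8), (6, 7).
Their circumcentre is (1, -0.2) with r² = 76.84.
The farthest remaining point (0, 7) is at distance² 52.84 ≤ 76.84.
r = √(76.84) ≈ 8.766.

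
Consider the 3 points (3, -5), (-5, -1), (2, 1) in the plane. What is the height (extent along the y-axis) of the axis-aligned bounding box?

max y = 1, min y = -5, so height = 6.

6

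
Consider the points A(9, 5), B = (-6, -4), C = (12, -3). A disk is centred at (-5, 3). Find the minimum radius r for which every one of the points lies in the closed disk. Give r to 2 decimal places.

18.03

The required radius is the distance from (-5, 3) to the farthest point.
Squared distances: 200, 50, 325.
Maximum is 325, attained at C.
r = √325 ≈ 18.03.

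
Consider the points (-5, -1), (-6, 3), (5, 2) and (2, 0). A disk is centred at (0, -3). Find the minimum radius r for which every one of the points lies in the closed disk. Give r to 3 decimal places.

The required radius is the distance from (0, -3) to the farthest point.
Squared distances: 29, 72, 50, 13.
Maximum is 72, attained at (-6, 3).
r = √72 ≈ 8.485.

8.485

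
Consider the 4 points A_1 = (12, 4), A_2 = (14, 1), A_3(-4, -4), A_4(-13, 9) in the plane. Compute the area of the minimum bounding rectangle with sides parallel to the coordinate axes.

351

x ranges over [-13, 14], width 27.
y ranges over [-4, 9], height 13.
Area = 27 × 13 = 351.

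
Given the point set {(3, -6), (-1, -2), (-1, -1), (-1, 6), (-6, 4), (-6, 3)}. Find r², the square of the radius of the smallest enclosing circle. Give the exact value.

The minimum enclosing circle of a finite set is fixed by two of the points (as a diameter) or three (as a circumcircle).
The minimum enclosing circle is determined by three boundary points: (3, -6), (-1, 6), (-6, 4).
Their circumcentre is (-41/34, -25/34) with r² = 26245/578.
The farthest remaining point (-6, 3) is at distance² 21349/578 ≤ 26245/578.

26245/578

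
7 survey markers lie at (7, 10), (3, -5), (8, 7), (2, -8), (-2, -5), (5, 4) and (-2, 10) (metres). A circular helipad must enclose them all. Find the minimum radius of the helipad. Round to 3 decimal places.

The minimum enclosing circle of a finite set is fixed by two of the points (as a diameter) or three (as a circumcircle).
The minimum enclosing circle is determined by three boundary points: (7, 10), (2, -8), (-2, 10).
Their circumcentre is (2.5, 14/9) with r² = 29665/324.
The farthest remaining point (-2, -5) is at distance² 20485/324 ≤ 29665/324.
r = √(29665/324) ≈ 9.569.

9.569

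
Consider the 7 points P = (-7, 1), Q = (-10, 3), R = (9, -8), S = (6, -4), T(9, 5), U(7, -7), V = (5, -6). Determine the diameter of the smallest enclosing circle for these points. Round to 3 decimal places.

22.076

The minimum enclosing circle of a finite set is fixed by two of the points (as a diameter) or three (as a circumcircle).
The minimum enclosing circle is determined by three boundary points: Q, R, T.
Their circumcentre is (3/38, -1.5) with r² = 87965/722.
The farthest remaining point U is at distance² 56425/722 ≤ 87965/722.
Diameter = 2r = 2√(87965/722) ≈ 22.076.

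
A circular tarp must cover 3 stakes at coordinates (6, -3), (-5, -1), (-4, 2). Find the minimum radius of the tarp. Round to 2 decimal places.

Call the three points A, B, C in the order given.
Side lengths²: AB² = 125, AC² = 125, BC² = 10.
Since AC² = 125 < 125 + 10 = 135, the triangle is acute, so the smallest enclosing circle is the circumcircle.
Circumcentre = (9/14, -17/14), r² = 3125/98.
r = √(3125/98) ≈ 5.65.

5.65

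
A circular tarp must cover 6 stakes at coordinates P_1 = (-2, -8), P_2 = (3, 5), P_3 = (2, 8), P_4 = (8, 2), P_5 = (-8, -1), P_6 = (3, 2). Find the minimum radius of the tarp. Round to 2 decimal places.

8.25

By Welzl's lemma the MEC is supported by two points (diametrically opposite) or three points (on a circumcircle).
The farthest pair is P_1–P_3 with squared distance 272. The circle on this segment as diameter has centre (0, 0) and r² = 272/4 = 68.
Check P_2: distance² to centre = 34 ≤ 68, so it lies inside.
All remaining points lie in this disk, and no smaller disk contains both endpoints, so this is the minimum enclosing circle.
r = √68 ≈ 8.25.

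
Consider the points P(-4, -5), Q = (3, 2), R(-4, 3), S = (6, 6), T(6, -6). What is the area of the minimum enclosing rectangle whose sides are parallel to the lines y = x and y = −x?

199.5

In coordinates u = x + y, v = x − y the rectangle is axis-aligned; the map (x,y)→(u,v) scales areas by 2.
u-values: -9, 5, -1, 12, 0; range = 12 − (-9) = 21.
v-values: 1, 1, -7, 0, 12; range = 12 − (-7) = 19.
Area = (21 × 19) / 2 = 199.5.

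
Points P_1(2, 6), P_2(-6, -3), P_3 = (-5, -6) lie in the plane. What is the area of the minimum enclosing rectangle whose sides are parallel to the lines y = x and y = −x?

47.5

In coordinates u = x + y, v = x − y the rectangle is axis-aligned; the map (x,y)→(u,v) scales areas by 2.
u-values: 8, -9, -11; range = 8 − (-11) = 19.
v-values: -4, -3, 1; range = 1 − (-4) = 5.
Area = (19 × 5) / 2 = 47.5.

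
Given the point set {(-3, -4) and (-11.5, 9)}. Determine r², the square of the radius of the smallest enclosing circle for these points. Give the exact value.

60.3125

The smallest circle enclosing two points has them as diameter endpoints.
Centre = midpoint = (-7.25, 2.5); r² = |(-3, -4)−(-11.5, 9)|²/4 = 241.25/4 = 60.3125.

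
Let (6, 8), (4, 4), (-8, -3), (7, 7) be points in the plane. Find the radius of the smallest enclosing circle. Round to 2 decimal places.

The farthest pair is (-8, -3)–(7, 7) with squared distance 325. The circle on this segment as diameter has centre (-0.5, 2) and r² = 325/4 = 81.25.
Check (6, 8): distance² to centre = 78.25 ≤ 81.25, so it lies inside.
All remaining points lie in this disk, and no smaller disk contains both endpoints, so this is the minimum enclosing circle.
r = √(81.25) ≈ 9.01.

9.01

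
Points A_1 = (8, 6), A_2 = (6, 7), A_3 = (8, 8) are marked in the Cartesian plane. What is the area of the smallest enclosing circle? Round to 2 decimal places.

Side lengths²: A_1A_2² = 5, A_1A_3² = 4, A_2A_3² = 5.
Since A_2A_3² = 5 < 5 + 4 = 9, the triangle is acute, so the smallest enclosing circle is the circumcircle.
Circumcentre = (7.25, 7), r² = 1.5625.
Area = π·r² = π·1.5625 ≈ 4.91.

4.91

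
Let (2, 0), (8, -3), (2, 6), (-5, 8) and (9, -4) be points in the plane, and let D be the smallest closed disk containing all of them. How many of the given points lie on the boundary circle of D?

2

The minimum enclosing circle of a finite set is fixed by two of the points (as a diameter) or three (as a circumcircle).
The farthest pair is (-5, 8)–(9, -4) with squared distance 340. The circle on this segment as diameter has centre (2, 2) and r² = 340/4 = 85.
Check (2, 0): distance² to centre = 4 ≤ 85, so it lies inside.
All remaining points lie in this disk, and no smaller disk contains both endpoints, so this is the minimum enclosing circle.
The points at distance exactly r from the centre are (-5, 8), (9, -4) — 2 points.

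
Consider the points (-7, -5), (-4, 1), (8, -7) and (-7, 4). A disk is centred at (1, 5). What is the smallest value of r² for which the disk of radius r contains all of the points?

The required radius is the distance from (1, 5) to the farthest point.
Squared distances: 164, 41, 193, 65.
Maximum is 193, attained at (8, -7).

193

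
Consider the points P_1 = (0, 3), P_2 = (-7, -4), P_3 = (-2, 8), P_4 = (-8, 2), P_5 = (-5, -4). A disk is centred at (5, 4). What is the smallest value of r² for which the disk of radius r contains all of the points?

208

The required radius is the distance from (5, 4) to the farthest point.
Squared distances: 26, 208, 65, 173, 164.
Maximum is 208, attained at P_2.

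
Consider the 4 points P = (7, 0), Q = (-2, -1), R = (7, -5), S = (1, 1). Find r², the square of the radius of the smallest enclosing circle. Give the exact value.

3977/162

By Welzl's lemma the MEC is supported by two points (diametrically opposite) or three points (on a circumcircle).
The minimum enclosing circle is determined by three boundary points: P, Q, R.
Their circumcentre is (49/18, -2.5) with r² = 3977/162.
The farthest remaining point S is at distance² 2465/162 ≤ 3977/162.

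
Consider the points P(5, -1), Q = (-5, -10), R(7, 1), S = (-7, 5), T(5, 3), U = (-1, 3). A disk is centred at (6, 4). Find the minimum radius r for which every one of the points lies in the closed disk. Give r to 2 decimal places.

17.80

The required radius is the distance from (6, 4) to the farthest point.
Squared distances: 26, 317, 10, 170, 2, 50.
Maximum is 317, attained at Q.
r = √317 ≈ 17.80.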